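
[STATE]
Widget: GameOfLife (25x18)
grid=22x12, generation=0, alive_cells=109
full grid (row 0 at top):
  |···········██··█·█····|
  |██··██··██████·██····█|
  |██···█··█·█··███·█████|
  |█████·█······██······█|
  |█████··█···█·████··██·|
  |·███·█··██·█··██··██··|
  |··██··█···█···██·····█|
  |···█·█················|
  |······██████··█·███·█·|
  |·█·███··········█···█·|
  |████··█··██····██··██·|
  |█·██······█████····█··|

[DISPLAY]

Gen: 0                   
···········██··█·█····   
██··██··██████·██····█   
██···█··█·█··███·█████   
█████·█······██······█   
█████··█···█·████··██·   
·███·█··██·█··██··██··   
··██··█···█···██·····█   
···█·█················   
······██████··█·███·█·   
·█·███··········█···█·   
████··█··██····██··██·   
█·██······█████····█··   
                         
                         
                         
                         
                         


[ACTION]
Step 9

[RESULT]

Gen: 9                   
······················   
······················   
······██·····██·······   
··············██······   
······█·█·····█·····██   
·██·····█····█·█·██·█·   
····█·██········█·██·█   
·█······█············█   
·············█······██   
··█····█····██·······█   
··██·········██··█·█·█   
·················████·   
                         
                         
                         
                         
                         


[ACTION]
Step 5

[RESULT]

Gen: 14                  
······················   
···············█······   
················█···█·   
················██·█·█   
······███······████··█   
······█·██·····██████·   
··········█······█····   
········██········███·   
········█···██······██   
··██·······█··█······█   
··██·······██·██···█·█   
·············█·····██·   
                         
                         
                         
                         
                         


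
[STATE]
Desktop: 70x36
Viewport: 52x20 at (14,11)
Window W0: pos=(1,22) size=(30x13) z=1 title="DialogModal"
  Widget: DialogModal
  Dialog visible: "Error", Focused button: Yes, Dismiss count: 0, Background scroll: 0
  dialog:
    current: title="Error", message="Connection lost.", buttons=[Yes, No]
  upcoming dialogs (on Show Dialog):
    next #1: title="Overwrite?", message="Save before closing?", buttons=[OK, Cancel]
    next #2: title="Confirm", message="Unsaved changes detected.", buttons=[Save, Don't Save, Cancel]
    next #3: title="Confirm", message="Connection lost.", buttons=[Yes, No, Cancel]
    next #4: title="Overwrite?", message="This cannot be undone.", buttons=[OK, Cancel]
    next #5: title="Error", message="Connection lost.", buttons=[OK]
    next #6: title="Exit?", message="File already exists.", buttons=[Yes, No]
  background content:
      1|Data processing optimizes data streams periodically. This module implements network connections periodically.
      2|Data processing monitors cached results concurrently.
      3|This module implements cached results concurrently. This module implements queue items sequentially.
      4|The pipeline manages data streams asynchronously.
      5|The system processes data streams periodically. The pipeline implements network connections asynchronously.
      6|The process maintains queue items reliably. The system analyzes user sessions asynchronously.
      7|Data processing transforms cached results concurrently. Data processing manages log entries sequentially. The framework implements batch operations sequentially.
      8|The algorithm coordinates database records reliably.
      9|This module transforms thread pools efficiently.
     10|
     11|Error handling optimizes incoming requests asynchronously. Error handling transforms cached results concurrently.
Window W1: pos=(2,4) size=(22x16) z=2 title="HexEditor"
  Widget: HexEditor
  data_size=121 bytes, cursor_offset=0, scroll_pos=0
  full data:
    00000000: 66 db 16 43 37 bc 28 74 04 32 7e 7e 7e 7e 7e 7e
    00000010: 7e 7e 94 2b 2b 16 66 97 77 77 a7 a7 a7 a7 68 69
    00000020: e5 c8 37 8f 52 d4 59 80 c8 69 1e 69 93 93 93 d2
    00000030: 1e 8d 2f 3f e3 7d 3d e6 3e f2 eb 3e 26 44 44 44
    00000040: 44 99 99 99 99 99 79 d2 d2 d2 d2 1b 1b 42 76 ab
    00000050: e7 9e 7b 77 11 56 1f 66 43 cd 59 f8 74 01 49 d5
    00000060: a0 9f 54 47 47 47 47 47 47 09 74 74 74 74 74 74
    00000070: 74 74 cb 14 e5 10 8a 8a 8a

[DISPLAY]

4 99 99 9┃                                          
7 9e 7b 7┃                                          
0 9f 54 4┃                                          
4 74 cb 1┃                                          
         ┃                                          
         ┃                                          
         ┃                                          
         ┃                                          
━━━━━━━━━┛                                          
                                                    
                                                    
━━━━━━━━━━━━━━━━┓                                   
                ┃                                   
────────────────┨                                   
ing optimizes da┃                                   
ing monitors cac┃                                   
───────────┐ache┃                                   
rror       │a st┃                                   
tion lost. │a st┃                                   
s]  No     │eue ┃                                   


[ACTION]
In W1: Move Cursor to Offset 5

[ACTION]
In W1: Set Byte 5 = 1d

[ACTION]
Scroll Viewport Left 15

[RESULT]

  ┃00000040  44 99 99 9┃                            
  ┃00000050  e7 9e 7b 7┃                            
  ┃00000060  a0 9f 54 4┃                            
  ┃00000070  74 74 cb 1┃                            
  ┃                    ┃                            
  ┃                    ┃                            
  ┃                    ┃                            
  ┃                    ┃                            
  ┗━━━━━━━━━━━━━━━━━━━━┛                            
                                                    
                                                    
 ┏━━━━━━━━━━━━━━━━━━━━━━━━━━━━┓                     
 ┃ DialogModal                ┃                     
 ┠────────────────────────────┨                     
 ┃Data processing optimizes da┃                     
 ┃Data processing monitors cac┃                     
 ┃This┌──────────────────┐ache┃                     
 ┃The │      Error       │a st┃                     
 ┃The │ Connection lost. │a st┃                     
 ┃The │    [Yes]  No     │eue ┃                     


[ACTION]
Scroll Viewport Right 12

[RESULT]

 44 99 99 9┃                                        
 e7 9e 7b 7┃                                        
 a0 9f 54 4┃                                        
 74 74 cb 1┃                                        
           ┃                                        
           ┃                                        
           ┃                                        
           ┃                                        
━━━━━━━━━━━┛                                        
                                                    
                                                    
━━━━━━━━━━━━━━━━━━┓                                 
al                ┃                                 
──────────────────┨                                 
ssing optimizes da┃                                 
ssing monitors cac┃                                 
─────────────┐ache┃                                 
 Error       │a st┃                                 
ection lost. │a st┃                                 
Yes]  No     │eue ┃                                 


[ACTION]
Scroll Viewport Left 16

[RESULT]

  ┃00000040  44 99 99 9┃                            
  ┃00000050  e7 9e 7b 7┃                            
  ┃00000060  a0 9f 54 4┃                            
  ┃00000070  74 74 cb 1┃                            
  ┃                    ┃                            
  ┃                    ┃                            
  ┃                    ┃                            
  ┃                    ┃                            
  ┗━━━━━━━━━━━━━━━━━━━━┛                            
                                                    
                                                    
 ┏━━━━━━━━━━━━━━━━━━━━━━━━━━━━┓                     
 ┃ DialogModal                ┃                     
 ┠────────────────────────────┨                     
 ┃Data processing optimizes da┃                     
 ┃Data processing monitors cac┃                     
 ┃This┌──────────────────┐ache┃                     
 ┃The │      Error       │a st┃                     
 ┃The │ Connection lost. │a st┃                     
 ┃The │    [Yes]  No     │eue ┃                     


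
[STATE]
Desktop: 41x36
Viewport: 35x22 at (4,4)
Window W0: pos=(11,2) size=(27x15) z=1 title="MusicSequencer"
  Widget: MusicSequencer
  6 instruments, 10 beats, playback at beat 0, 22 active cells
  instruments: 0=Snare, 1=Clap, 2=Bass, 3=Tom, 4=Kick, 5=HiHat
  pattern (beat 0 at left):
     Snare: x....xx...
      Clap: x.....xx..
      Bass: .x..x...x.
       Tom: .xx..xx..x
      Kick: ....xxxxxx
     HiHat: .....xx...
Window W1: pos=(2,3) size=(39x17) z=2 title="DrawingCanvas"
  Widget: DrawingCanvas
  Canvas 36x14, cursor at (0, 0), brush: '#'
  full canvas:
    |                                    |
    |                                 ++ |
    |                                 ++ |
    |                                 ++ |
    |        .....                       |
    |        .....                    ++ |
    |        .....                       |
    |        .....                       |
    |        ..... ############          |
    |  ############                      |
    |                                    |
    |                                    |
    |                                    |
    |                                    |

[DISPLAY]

DrawingCanvas                      
───────────────────────────────────
                                   
                                ++ 
                                ++ 
                                ++ 
       .....                       
       .....                    ++ 
       .....                       
       .....                       
       ..... ############          
 ############                      
                                   
                                   
                                   
━━━━━━━━━━━━━━━━━━━━━━━━━━━━━━━━━━━
                                   
                                   
                                   
                                   
                                   
                                   


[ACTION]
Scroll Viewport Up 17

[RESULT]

                                   
                                   
       ┏━━━━━━━━━━━━━━━━━━━━━━━━━┓ 
━━━━━━━━━━━━━━━━━━━━━━━━━━━━━━━━━━━
DrawingCanvas                      
───────────────────────────────────
                                   
                                ++ 
                                ++ 
                                ++ 
       .....                       
       .....                    ++ 
       .....                       
       .....                       
       ..... ############          
 ############                      
                                   
                                   
                                   
━━━━━━━━━━━━━━━━━━━━━━━━━━━━━━━━━━━
                                   
                                   


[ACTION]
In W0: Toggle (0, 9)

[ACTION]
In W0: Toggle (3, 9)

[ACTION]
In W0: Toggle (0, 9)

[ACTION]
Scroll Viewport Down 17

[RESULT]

       ..... ############          
 ############                      
                                   
                                   
                                   
━━━━━━━━━━━━━━━━━━━━━━━━━━━━━━━━━━━
                                   
                                   
                                   
                                   
                                   
                                   
                                   
                                   
                                   
                                   
                                   
                                   
                                   
                                   
                                   
                                   


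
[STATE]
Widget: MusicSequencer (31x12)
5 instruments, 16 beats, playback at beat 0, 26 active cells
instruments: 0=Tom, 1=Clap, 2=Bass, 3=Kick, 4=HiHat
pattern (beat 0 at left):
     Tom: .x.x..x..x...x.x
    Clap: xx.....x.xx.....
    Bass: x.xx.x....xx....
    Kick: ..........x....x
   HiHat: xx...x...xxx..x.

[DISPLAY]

      ▼123456789012345         
   Tom·█·█··█··█···█·█         
  Clap██·····█·██·····         
  Bass█·██·█····██····         
  Kick··········█····█         
 HiHat██···█···███··█·         
                               
                               
                               
                               
                               
                               


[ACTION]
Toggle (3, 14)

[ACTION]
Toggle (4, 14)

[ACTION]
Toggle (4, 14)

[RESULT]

      ▼123456789012345         
   Tom·█·█··█··█···█·█         
  Clap██·····█·██·····         
  Bass█·██·█····██····         
  Kick··········█···██         
 HiHat██···█···███··█·         
                               
                               
                               
                               
                               
                               


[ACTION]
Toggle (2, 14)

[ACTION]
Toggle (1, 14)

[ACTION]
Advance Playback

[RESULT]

      0▼23456789012345         
   Tom·█·█··█··█···█·█         
  Clap██·····█·██···█·         
  Bass█·██·█····██··█·         
  Kick··········█···██         
 HiHat██···█···███··█·         
                               
                               
                               
                               
                               
                               


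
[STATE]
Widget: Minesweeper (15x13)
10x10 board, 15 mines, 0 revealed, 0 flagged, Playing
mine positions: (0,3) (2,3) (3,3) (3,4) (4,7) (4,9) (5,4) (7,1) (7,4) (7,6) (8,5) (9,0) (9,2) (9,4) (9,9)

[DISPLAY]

■■■■■■■■■■     
■■■■■■■■■■     
■■■■■■■■■■     
■■■■■■■■■■     
■■■■■■■■■■     
■■■■■■■■■■     
■■■■■■■■■■     
■■■■■■■■■■     
■■■■■■■■■■     
■■■■■■■■■■     
               
               
               


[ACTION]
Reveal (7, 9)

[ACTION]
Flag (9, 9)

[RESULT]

■■■■■■■■■■     
■■■■■■■■■■     
■■■■■■■■■■     
■■■■■■■■■■     
■■■■■■■■■■     
■■■■■■■121     
■■■■■■■1       
■■■■■■■1       
■■■■■■■111     
■■■■■■■■■⚑     
               
               
               


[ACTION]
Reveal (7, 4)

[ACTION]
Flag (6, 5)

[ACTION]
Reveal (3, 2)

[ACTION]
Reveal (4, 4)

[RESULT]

■■■✹■■■■■■     
■■■■■■■■■■     
■■■✹■■■■■■     
■■■✹✹■■■■■     
■■■■■■■✹■✹     
■■■■✹■■121     
■■■■■■■1       
■✹■■✹■✹1       
■■■■■✹■111     
✹■✹■✹■■■■✹     
               
               
               


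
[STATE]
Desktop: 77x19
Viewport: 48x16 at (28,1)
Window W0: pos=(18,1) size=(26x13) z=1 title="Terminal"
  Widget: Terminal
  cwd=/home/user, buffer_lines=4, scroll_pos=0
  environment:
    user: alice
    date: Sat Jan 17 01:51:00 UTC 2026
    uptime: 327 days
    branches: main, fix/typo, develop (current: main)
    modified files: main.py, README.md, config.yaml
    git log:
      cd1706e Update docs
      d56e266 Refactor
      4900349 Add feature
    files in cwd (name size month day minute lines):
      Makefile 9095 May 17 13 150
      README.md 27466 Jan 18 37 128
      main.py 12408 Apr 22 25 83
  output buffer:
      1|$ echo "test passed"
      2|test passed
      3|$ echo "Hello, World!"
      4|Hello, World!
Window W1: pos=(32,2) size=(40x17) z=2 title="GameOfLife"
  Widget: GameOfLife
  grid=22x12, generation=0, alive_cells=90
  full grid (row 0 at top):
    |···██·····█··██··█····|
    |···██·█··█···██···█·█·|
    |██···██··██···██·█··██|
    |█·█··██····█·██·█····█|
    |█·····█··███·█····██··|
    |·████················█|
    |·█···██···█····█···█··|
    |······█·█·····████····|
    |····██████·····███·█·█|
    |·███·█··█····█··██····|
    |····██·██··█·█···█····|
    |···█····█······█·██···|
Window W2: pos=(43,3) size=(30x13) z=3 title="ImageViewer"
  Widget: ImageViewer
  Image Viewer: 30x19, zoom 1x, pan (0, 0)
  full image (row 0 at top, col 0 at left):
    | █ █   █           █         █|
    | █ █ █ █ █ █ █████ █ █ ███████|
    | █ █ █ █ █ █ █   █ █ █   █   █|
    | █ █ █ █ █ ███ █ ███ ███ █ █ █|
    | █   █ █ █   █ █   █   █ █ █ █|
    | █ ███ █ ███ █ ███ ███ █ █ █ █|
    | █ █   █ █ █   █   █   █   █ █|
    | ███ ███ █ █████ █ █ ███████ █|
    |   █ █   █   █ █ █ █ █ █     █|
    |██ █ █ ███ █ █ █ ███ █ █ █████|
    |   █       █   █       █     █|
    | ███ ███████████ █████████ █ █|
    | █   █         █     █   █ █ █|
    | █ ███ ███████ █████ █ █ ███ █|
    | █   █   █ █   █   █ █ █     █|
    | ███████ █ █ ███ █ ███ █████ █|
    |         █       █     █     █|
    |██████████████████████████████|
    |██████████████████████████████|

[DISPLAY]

━━━━━━━━━━━━━━━┓                                
    ┏━━━━━━━━━━━━━━━━━━━━━━━━━━━━━━━━━━━━━━┓    
────┃ GameOfLif┏━━━━━━━━━━━━━━━━━━━━━━━━━━━━┓   
est ┠──────────┃ ImageViewer                ┃   
ed  ┃Gen: 0    ┠────────────────────────────┨   
ello┃···██·····┃ █ █   █           █        ┃   
rld!┃···██·█··█┃ █ █ █ █ █ █ █████ █ █ █████┃   
    ┃██···██··█┃ █ █ █ █ █ █ █   █ █ █   █  ┃   
    ┃█·█··██···┃ █ █ █ █ █ ███ █ ███ ███ █ █┃   
    ┃█·····█··█┃ █   █ █ █   █ █   █   █ █ █┃   
    ┃·████·····┃ █ ███ █ ███ █ ███ ███ █ █ █┃   
    ┃·█···██···┃ █ █   █ █ █   █   █   █   █┃   
━━━━┃······█·█·┃ ███ ███ █ █████ █ █ ███████┃   
    ┃····██████┃   █ █   █   █ █ █ █ █ █    ┃   
    ┃·███·█··█·┗━━━━━━━━━━━━━━━━━━━━━━━━━━━━┛   
    ┃····██·██··█·█···█····                ┃    


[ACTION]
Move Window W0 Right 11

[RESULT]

 ┏━━━━━━━━━━━━━━━━━━━━━━━━┓                     
 ┃ T┏━━━━━━━━━━━━━━━━━━━━━━━━━━━━━━━━━━━━━━┓    
 ┠──┃ GameOfLif┏━━━━━━━━━━━━━━━━━━━━━━━━━━━━┓   
 ┃$ ┠──────────┃ ImageViewer                ┃   
 ┃te┃Gen: 0    ┠────────────────────────────┨   
 ┃$ ┃···██·····┃ █ █   █           █        ┃   
 ┃He┃···██·█··█┃ █ █ █ █ █ █ █████ █ █ █████┃   
 ┃$ ┃██···██··█┃ █ █ █ █ █ █ █   █ █ █   █  ┃   
 ┃  ┃█·█··██···┃ █ █ █ █ █ ███ █ ███ ███ █ █┃   
 ┃  ┃█·····█··█┃ █   █ █ █   █ █   █   █ █ █┃   
 ┃  ┃·████·····┃ █ ███ █ ███ █ ███ ███ █ █ █┃   
 ┃  ┃·█···██···┃ █ █   █ █ █   █   █   █   █┃   
 ┗━━┃······█·█·┃ ███ ███ █ █████ █ █ ███████┃   
    ┃····██████┃   █ █   █   █ █ █ █ █ █    ┃   
    ┃·███·█··█·┗━━━━━━━━━━━━━━━━━━━━━━━━━━━━┛   
    ┃····██·██··█·█···█····                ┃    


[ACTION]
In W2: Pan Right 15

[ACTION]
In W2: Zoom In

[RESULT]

 ┏━━━━━━━━━━━━━━━━━━━━━━━━┓                     
 ┃ T┏━━━━━━━━━━━━━━━━━━━━━━━━━━━━━━━━━━━━━━┓    
 ┠──┃ GameOfLif┏━━━━━━━━━━━━━━━━━━━━━━━━━━━━┓   
 ┃$ ┠──────────┃ ImageViewer                ┃   
 ┃te┃Gen: 0    ┠────────────────────────────┨   
 ┃$ ┃···██·····┃█                      ██   ┃   
 ┃He┃···██·█··█┃█                      ██   ┃   
 ┃$ ┃██···██··█┃█  ██  ██  ██████████  ██  █┃   
 ┃  ┃█·█··██···┃█  ██  ██  ██████████  ██  █┃   
 ┃  ┃█·····█··█┃█  ██  ██  ██      ██  ██  █┃   
 ┃  ┃·████·····┃█  ██  ██  ██      ██  ██  █┃   
 ┃  ┃·█···██···┃█  ██  ██████  ██  ██████  █┃   
 ┗━━┃······█·█·┃█  ██  ██████  ██  ██████  █┃   
    ┃····██████┃█  ██      ██  ██      ██   ┃   
    ┃·███·█··█·┗━━━━━━━━━━━━━━━━━━━━━━━━━━━━┛   
    ┃····██·██··█·█···█····                ┃    


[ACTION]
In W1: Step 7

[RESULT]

 ┏━━━━━━━━━━━━━━━━━━━━━━━━┓                     
 ┃ T┏━━━━━━━━━━━━━━━━━━━━━━━━━━━━━━━━━━━━━━┓    
 ┠──┃ GameOfLif┏━━━━━━━━━━━━━━━━━━━━━━━━━━━━┓   
 ┃$ ┠──────────┃ ImageViewer                ┃   
 ┃te┃Gen: 7    ┠────────────────────────────┨   
 ┃$ ┃··········┃█                      ██   ┃   
 ┃He┃··········┃█                      ██   ┃   
 ┃$ ┃··········┃█  ██  ██  ██████████  ██  █┃   
 ┃  ┃··········┃█  ██  ██  ██████████  ██  █┃   
 ┃  ┃██········┃█  ██  ██  ██      ██  ██  █┃   
 ┃  ┃█········█┃█  ██  ██  ██      ██  ██  █┃   
 ┃  ┃·█·······█┃█  ██  ██████  ██  ██████  █┃   
 ┗━━┃·█·██····█┃█  ██  ██████  ██  ██████  █┃   
    ┃·███·····█┃█  ██      ██  ██      ██   ┃   
    ┃··██···███┗━━━━━━━━━━━━━━━━━━━━━━━━━━━━┛   
    ┃·······███············                ┃    


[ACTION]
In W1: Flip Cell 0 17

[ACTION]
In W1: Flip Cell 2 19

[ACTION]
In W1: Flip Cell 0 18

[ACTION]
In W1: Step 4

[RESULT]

 ┏━━━━━━━━━━━━━━━━━━━━━━━━┓                     
 ┃ T┏━━━━━━━━━━━━━━━━━━━━━━━━━━━━━━━━━━━━━━┓    
 ┠──┃ GameOfLif┏━━━━━━━━━━━━━━━━━━━━━━━━━━━━┓   
 ┃$ ┠──────────┃ ImageViewer                ┃   
 ┃te┃Gen: 11   ┠────────────────────────────┨   
 ┃$ ┃··········┃█                      ██   ┃   
 ┃He┃··········┃█                      ██   ┃   
 ┃$ ┃··········┃█  ██  ██  ██████████  ██  █┃   
 ┃  ┃··········┃█  ██  ██  ██████████  ██  █┃   
 ┃  ┃··█······█┃█  ██  ██  ██      ██  ██  █┃   
 ┃  ┃·█·█····█·┃█  ██  ██  ██      ██  ██  █┃   
 ┃  ┃··██·····█┃█  ██  ██████  ██  ██████  █┃   
 ┗━━┃··█·█·····┃█  ██  ██████  ██  ██████  █┃   
    ┃··███·····┃█  ██      ██  ██      ██   ┃   
    ┃··███·····┗━━━━━━━━━━━━━━━━━━━━━━━━━━━━┛   
    ┃······················                ┃    


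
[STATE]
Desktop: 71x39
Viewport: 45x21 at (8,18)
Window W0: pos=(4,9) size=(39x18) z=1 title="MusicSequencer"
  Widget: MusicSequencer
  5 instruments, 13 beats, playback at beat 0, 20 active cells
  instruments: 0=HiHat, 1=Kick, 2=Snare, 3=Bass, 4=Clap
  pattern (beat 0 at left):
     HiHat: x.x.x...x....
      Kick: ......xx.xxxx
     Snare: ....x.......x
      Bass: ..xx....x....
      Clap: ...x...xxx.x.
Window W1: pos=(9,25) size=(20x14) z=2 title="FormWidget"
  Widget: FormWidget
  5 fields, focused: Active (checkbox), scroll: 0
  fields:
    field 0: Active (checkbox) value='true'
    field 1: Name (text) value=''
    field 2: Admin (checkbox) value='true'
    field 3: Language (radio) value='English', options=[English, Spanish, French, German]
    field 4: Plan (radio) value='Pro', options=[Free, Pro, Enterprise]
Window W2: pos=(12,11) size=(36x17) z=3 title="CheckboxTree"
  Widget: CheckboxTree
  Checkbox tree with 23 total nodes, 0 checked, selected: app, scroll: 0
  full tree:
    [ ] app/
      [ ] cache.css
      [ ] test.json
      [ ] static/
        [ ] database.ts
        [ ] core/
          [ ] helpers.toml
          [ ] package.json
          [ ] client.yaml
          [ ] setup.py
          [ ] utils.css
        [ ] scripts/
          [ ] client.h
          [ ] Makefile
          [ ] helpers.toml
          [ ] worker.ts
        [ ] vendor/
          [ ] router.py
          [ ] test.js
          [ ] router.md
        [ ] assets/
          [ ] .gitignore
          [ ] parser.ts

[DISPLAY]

    ┃     [ ] database.ts              ┃     
    ┃     [ ] core/                    ┃     
    ┃       [ ] helpers.toml           ┃     
    ┃       [ ] package.json           ┃     
    ┃       [ ] client.yaml            ┃     
    ┃       [ ] setup.py               ┃     
    ┃       [ ] utils.css              ┃     
 ┏━━┃     [ ] scripts/                 ┃     
━┃ F┃       [ ] client.h               ┃     
 ┠──┗━━━━━━━━━━━━━━━━━━━━━━━━━━━━━━━━━━┛     
 ┃> Active:     [x] ┃                        
 ┃  Name:       [  ]┃                        
 ┃  Admin:      [x] ┃                        
 ┃  Language:   (●) ┃                        
 ┃  Plan:       ( ) ┃                        
 ┃                  ┃                        
 ┃                  ┃                        
 ┃                  ┃                        
 ┃                  ┃                        
 ┃                  ┃                        
 ┗━━━━━━━━━━━━━━━━━━┛                        


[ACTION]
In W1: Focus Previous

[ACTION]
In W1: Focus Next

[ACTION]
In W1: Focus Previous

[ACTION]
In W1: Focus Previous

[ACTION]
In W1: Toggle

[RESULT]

    ┃     [ ] database.ts              ┃     
    ┃     [ ] core/                    ┃     
    ┃       [ ] helpers.toml           ┃     
    ┃       [ ] package.json           ┃     
    ┃       [ ] client.yaml            ┃     
    ┃       [ ] setup.py               ┃     
    ┃       [ ] utils.css              ┃     
 ┏━━┃     [ ] scripts/                 ┃     
━┃ F┃       [ ] client.h               ┃     
 ┠──┗━━━━━━━━━━━━━━━━━━━━━━━━━━━━━━━━━━┛     
 ┃  Active:     [x] ┃                        
 ┃  Name:       [  ]┃                        
 ┃  Admin:      [x] ┃                        
 ┃> Language:   (●) ┃                        
 ┃  Plan:       ( ) ┃                        
 ┃                  ┃                        
 ┃                  ┃                        
 ┃                  ┃                        
 ┃                  ┃                        
 ┃                  ┃                        
 ┗━━━━━━━━━━━━━━━━━━┛                        


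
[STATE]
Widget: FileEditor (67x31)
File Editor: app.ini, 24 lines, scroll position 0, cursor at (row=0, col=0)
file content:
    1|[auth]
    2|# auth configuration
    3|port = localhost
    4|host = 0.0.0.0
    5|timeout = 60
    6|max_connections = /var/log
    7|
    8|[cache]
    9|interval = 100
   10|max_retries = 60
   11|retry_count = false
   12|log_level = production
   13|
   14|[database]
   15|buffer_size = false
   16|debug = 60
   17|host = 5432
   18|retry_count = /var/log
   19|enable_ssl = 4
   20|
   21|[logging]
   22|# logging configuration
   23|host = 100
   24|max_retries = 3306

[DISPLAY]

█auth]                                                            ▲
# auth configuration                                              █
port = localhost                                                  ░
host = 0.0.0.0                                                    ░
timeout = 60                                                      ░
max_connections = /var/log                                        ░
                                                                  ░
[cache]                                                           ░
interval = 100                                                    ░
max_retries = 60                                                  ░
retry_count = false                                               ░
log_level = production                                            ░
                                                                  ░
[database]                                                        ░
buffer_size = false                                               ░
debug = 60                                                        ░
host = 5432                                                       ░
retry_count = /var/log                                            ░
enable_ssl = 4                                                    ░
                                                                  ░
[logging]                                                         ░
# logging configuration                                           ░
host = 100                                                        ░
max_retries = 3306                                                ░
                                                                  ░
                                                                  ░
                                                                  ░
                                                                  ░
                                                                  ░
                                                                  ░
                                                                  ▼


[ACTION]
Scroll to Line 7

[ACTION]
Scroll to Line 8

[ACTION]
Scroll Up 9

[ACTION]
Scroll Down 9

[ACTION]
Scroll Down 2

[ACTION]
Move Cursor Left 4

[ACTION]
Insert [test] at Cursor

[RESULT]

test█auth]                                                        ▲
# auth configuration                                              █
port = localhost                                                  ░
host = 0.0.0.0                                                    ░
timeout = 60                                                      ░
max_connections = /var/log                                        ░
                                                                  ░
[cache]                                                           ░
interval = 100                                                    ░
max_retries = 60                                                  ░
retry_count = false                                               ░
log_level = production                                            ░
                                                                  ░
[database]                                                        ░
buffer_size = false                                               ░
debug = 60                                                        ░
host = 5432                                                       ░
retry_count = /var/log                                            ░
enable_ssl = 4                                                    ░
                                                                  ░
[logging]                                                         ░
# logging configuration                                           ░
host = 100                                                        ░
max_retries = 3306                                                ░
                                                                  ░
                                                                  ░
                                                                  ░
                                                                  ░
                                                                  ░
                                                                  ░
                                                                  ▼


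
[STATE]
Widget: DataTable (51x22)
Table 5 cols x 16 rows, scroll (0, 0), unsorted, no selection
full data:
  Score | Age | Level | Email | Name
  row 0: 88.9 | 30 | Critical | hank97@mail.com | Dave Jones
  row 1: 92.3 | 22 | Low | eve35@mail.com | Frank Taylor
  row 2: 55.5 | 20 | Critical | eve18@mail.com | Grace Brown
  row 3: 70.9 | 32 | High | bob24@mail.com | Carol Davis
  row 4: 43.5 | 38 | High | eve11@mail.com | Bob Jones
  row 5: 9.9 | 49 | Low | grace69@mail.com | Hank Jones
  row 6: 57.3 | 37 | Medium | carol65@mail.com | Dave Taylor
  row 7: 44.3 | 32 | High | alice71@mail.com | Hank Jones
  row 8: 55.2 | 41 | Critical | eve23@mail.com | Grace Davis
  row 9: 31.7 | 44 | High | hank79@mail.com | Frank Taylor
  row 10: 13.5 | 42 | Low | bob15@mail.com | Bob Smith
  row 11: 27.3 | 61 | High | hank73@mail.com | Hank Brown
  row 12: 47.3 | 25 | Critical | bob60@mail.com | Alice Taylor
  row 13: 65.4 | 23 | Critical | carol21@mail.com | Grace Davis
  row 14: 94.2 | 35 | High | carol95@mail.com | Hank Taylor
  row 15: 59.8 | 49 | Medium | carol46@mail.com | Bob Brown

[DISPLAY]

Score│Age│Level   │Email           │Name           
─────┼───┼────────┼────────────────┼────────────   
88.9 │30 │Critical│hank97@mail.com │Dave Jones     
92.3 │22 │Low     │eve35@mail.com  │Frank Taylor   
55.5 │20 │Critical│eve18@mail.com  │Grace Brown    
70.9 │32 │High    │bob24@mail.com  │Carol Davis    
43.5 │38 │High    │eve11@mail.com  │Bob Jones      
9.9  │49 │Low     │grace69@mail.com│Hank Jones     
57.3 │37 │Medium  │carol65@mail.com│Dave Taylor    
44.3 │32 │High    │alice71@mail.com│Hank Jones     
55.2 │41 │Critical│eve23@mail.com  │Grace Davis    
31.7 │44 │High    │hank79@mail.com │Frank Taylor   
13.5 │42 │Low     │bob15@mail.com  │Bob Smith      
27.3 │61 │High    │hank73@mail.com │Hank Brown     
47.3 │25 │Critical│bob60@mail.com  │Alice Taylor   
65.4 │23 │Critical│carol21@mail.com│Grace Davis    
94.2 │35 │High    │carol95@mail.com│Hank Taylor    
59.8 │49 │Medium  │carol46@mail.com│Bob Brown      
                                                   
                                                   
                                                   
                                                   


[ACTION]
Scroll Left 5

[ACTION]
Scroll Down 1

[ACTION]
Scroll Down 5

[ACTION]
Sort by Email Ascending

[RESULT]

Score│Age│Level   │Email          ▲│Name           
─────┼───┼────────┼────────────────┼────────────   
44.3 │32 │High    │alice71@mail.com│Hank Jones     
13.5 │42 │Low     │bob15@mail.com  │Bob Smith      
70.9 │32 │High    │bob24@mail.com  │Carol Davis    
47.3 │25 │Critical│bob60@mail.com  │Alice Taylor   
65.4 │23 │Critical│carol21@mail.com│Grace Davis    
59.8 │49 │Medium  │carol46@mail.com│Bob Brown      
57.3 │37 │Medium  │carol65@mail.com│Dave Taylor    
94.2 │35 │High    │carol95@mail.com│Hank Taylor    
43.5 │38 │High    │eve11@mail.com  │Bob Jones      
55.5 │20 │Critical│eve18@mail.com  │Grace Brown    
55.2 │41 │Critical│eve23@mail.com  │Grace Davis    
92.3 │22 │Low     │eve35@mail.com  │Frank Taylor   
9.9  │49 │Low     │grace69@mail.com│Hank Jones     
27.3 │61 │High    │hank73@mail.com │Hank Brown     
31.7 │44 │High    │hank79@mail.com │Frank Taylor   
88.9 │30 │Critical│hank97@mail.com │Dave Jones     
                                                   
                                                   
                                                   
                                                   
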